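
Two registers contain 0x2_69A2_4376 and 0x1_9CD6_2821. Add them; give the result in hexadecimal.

Add column by column in base 16, right to left:
  6+1 = 7
  7+2 = 9
  3+8 = B
  4+2 = 6
  2+6 = 8
  A+D = 7 carry 1
  9+C+1 = 6 carry 1
  6+9+1 = 0 carry 1
  2+1+1 = 4

0x406786B97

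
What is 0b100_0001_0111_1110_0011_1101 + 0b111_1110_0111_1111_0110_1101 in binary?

0b101111111111110110101010

Add column by column in base 2, right to left:
  1+1 = 0 carry 1
  0+0+1 = 1
  1+1 = 0 carry 1
  1+1+1 = 1 carry 1
  1+0+1 = 0 carry 1
  1+1+1 = 1 carry 1
  0+1+1 = 0 carry 1
  0+0+1 = 1
  0+1 = 1
  1+1 = 0 carry 1
  1+1+1 = 1 carry 1
  1+1+1 = 1 carry 1
  1+1+1 = 1 carry 1
  1+1+1 = 1 carry 1
  1+1+1 = 1 carry 1
  0+0+1 = 1
  1+0 = 1
  0+1 = 1
  0+1 = 1
  0+1 = 1
  0+1 = 1
  0+1 = 1
  1+1 = 0 carry 1
  final carry 1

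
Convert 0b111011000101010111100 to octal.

0o7305274

Group the bits in threes: 111 011 000 101 010 111 100 → 7305274.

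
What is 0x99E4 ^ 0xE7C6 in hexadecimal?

XOR each hex digit independently (no carries):
  9^E=7, 9^7=E, E^C=2, 4^6=2

0x7E22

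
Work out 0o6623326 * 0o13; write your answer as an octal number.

0o112525462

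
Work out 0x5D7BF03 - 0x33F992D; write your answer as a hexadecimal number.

0x29825D6

Subtract column by column in base 16:
  3-D → 6 (borrow)
  0-2-1 → D (borrow)
  F-9-1 → 5
  B-9 → 2
  7-F → 8 (borrow)
  D-3-1 → 9
  5-3 → 2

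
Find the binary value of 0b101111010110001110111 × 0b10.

Multiply each base-2 digit by 2, carrying:
  1×2 = 2 → write 0 carry 1
  1×2+1 = 3 → write 1 carry 1
  1×2+1 = 3 → write 1 carry 1
  0×2+1 = 1 → write 1
  1×2 = 2 → write 0 carry 1
  1×2+1 = 3 → write 1 carry 1
  1×2+1 = 3 → write 1 carry 1
  0×2+1 = 1 → write 1
  0×2 = 0 → write 0
  0×2 = 0 → write 0
  1×2 = 2 → write 0 carry 1
  1×2+1 = 3 → write 1 carry 1
  0×2+1 = 1 → write 1
  1×2 = 2 → write 0 carry 1
  0×2+1 = 1 → write 1
  1×2 = 2 → write 0 carry 1
  1×2+1 = 3 → write 1 carry 1
  1×2+1 = 3 → write 1 carry 1
  1×2+1 = 3 → write 1 carry 1
  0×2+1 = 1 → write 1
  1×2 = 2 → write 0 carry 1
  remaining carry: 1

0b1011110101100011101110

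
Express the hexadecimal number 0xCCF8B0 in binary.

0b110011001111100010110000

Expand each hex digit to 4 bits: C=1100 C=1100 F=1111 8=1000 B=1011 0=0000.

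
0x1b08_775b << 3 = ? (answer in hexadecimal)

0xd843bad8

3 bits is not a whole number of base-16 digits; in binary: 11011000010000111011101011011 << 3 = 11011000010000111011101011011000.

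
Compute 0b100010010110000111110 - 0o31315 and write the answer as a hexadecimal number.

0x10f971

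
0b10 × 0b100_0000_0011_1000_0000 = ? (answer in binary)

0b10000000011100000000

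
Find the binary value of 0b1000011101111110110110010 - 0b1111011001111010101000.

Subtract column by column in base 2:
  0-0 → 0
  1-0 → 1
  0-0 → 0
  0-1 → 1 (borrow)
  1-0-1 → 0
  1-1 → 0
  0-0 → 0
  1-1 → 0
  1-0 → 1
  0-1 → 1 (borrow)
  1-1-1 → 1 (borrow)
  1-1-1 → 1 (borrow)
  1-1-1 → 1 (borrow)
  1-0-1 → 0
  1-0 → 1
  1-1 → 0
  0-1 → 1 (borrow)
  1-0-1 → 0
  1-1 → 0
  1-1 → 0
  0-1 → 1 (borrow)
  0-1-1 → 0 (borrow)
  0-0-1 → 1 (borrow)
  0-0-1 → 1 (borrow)
  1-0-1 → 0

0b110100010101111100001010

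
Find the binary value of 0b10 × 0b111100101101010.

0b1111001011010100

Multiply each base-2 digit by 2, carrying:
  0×2 = 0 → write 0
  1×2 = 2 → write 0 carry 1
  0×2+1 = 1 → write 1
  1×2 = 2 → write 0 carry 1
  0×2+1 = 1 → write 1
  1×2 = 2 → write 0 carry 1
  1×2+1 = 3 → write 1 carry 1
  0×2+1 = 1 → write 1
  1×2 = 2 → write 0 carry 1
  0×2+1 = 1 → write 1
  0×2 = 0 → write 0
  1×2 = 2 → write 0 carry 1
  1×2+1 = 3 → write 1 carry 1
  1×2+1 = 3 → write 1 carry 1
  1×2+1 = 3 → write 1 carry 1
  remaining carry: 1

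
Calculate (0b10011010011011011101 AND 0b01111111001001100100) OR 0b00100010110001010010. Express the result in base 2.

0b111010111001010110

0b10011010011011011101 AND 0b01111111001001100100 = 0b00011010001001000100.
Then OR with 0b00100010110001010010.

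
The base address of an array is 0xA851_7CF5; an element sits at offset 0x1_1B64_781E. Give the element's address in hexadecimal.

Add column by column in base 16, right to left:
  5+E = 3 carry 1
  F+1+1 = 1 carry 1
  C+8+1 = 5 carry 1
  7+7+1 = F
  1+4 = 5
  5+6 = B
  8+B = 3 carry 1
  A+1+1 = C
  0+1 = 1

0x1C3B5F513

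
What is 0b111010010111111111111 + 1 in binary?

The trailing 12 digits are 1 (max in base 2), so adding 1 cascades: they roll to 0 and the next digit up increments.

0b111010011000000000000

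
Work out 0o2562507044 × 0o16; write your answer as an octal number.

0o46104742770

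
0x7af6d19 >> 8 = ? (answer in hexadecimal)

0x7af6d

Shifting right by 8 bits = 2 hex digits: drop the last 2.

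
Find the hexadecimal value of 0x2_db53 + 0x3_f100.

0x6cc53

Add column by column in base 16, right to left:
  3+0 = 3
  5+0 = 5
  b+1 = c
  d+f = c carry 1
  2+3+1 = 6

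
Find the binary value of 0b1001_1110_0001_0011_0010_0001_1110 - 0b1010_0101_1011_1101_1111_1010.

0b1001001110110111010000100100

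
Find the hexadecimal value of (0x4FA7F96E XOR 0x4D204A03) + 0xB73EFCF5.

First 0x4FA7F96E XOR 0x4D204A03 = 0x0287B36D.
Add column by column in base 16, right to left:
  D+5 = 2 carry 1
  6+F+1 = 6 carry 1
  3+C+1 = 0 carry 1
  B+F+1 = B carry 1
  7+E+1 = 6 carry 1
  8+3+1 = C
  2+7 = 9
  0+B = B

0xB9C6B062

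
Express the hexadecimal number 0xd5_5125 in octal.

Expand each hex digit to 4 bits: d=1101 5=0101 5=0101 1=0001 2=0010 5=0101.
Group the bits in threes: 110 101 010 101 000 100 100 101 → 65250445.

0o65250445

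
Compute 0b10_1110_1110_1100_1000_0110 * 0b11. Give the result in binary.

0b100011001100010110010010

Multiply each base-2 digit by 3, carrying:
  0×3 = 0 → write 0
  1×3 = 3 → write 1 carry 1
  1×3+1 = 4 → write 0 carry 2
  0×3+2 = 2 → write 0 carry 1
  0×3+1 = 1 → write 1
  0×3 = 0 → write 0
  0×3 = 0 → write 0
  1×3 = 3 → write 1 carry 1
  0×3+1 = 1 → write 1
  0×3 = 0 → write 0
  1×3 = 3 → write 1 carry 1
  1×3+1 = 4 → write 0 carry 2
  0×3+2 = 2 → write 0 carry 1
  1×3+1 = 4 → write 0 carry 2
  1×3+2 = 5 → write 1 carry 2
  1×3+2 = 5 → write 1 carry 2
  0×3+2 = 2 → write 0 carry 1
  1×3+1 = 4 → write 0 carry 2
  1×3+2 = 5 → write 1 carry 2
  1×3+2 = 5 → write 1 carry 2
  0×3+2 = 2 → write 0 carry 1
  1×3+1 = 4 → write 0 carry 2
  remaining carry: 10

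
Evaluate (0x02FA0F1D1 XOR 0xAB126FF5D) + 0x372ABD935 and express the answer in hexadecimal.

First 0x02FA0F1D1 XOR 0xAB126FF5D = 0xA9E860E8C.
Add column by column in base 16, right to left:
  C+5 = 1 carry 1
  8+3+1 = C
  E+9 = 7 carry 1
  0+D+1 = E
  6+B = 1 carry 1
  8+A+1 = 3 carry 1
  E+2+1 = 1 carry 1
  9+7+1 = 1 carry 1
  A+3+1 = E

0xE1131E7C1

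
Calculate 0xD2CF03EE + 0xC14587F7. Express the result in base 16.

Add column by column in base 16, right to left:
  E+7 = 5 carry 1
  E+F+1 = E carry 1
  3+7+1 = B
  0+8 = 8
  F+5 = 4 carry 1
  C+4+1 = 1 carry 1
  2+1+1 = 4
  D+C = 9 carry 1
  final carry 1

0x194148BE5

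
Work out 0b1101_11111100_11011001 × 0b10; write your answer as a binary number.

Multiply each base-2 digit by 2, carrying:
  1×2 = 2 → write 0 carry 1
  0×2+1 = 1 → write 1
  0×2 = 0 → write 0
  1×2 = 2 → write 0 carry 1
  1×2+1 = 3 → write 1 carry 1
  0×2+1 = 1 → write 1
  1×2 = 2 → write 0 carry 1
  1×2+1 = 3 → write 1 carry 1
  0×2+1 = 1 → write 1
  0×2 = 0 → write 0
  1×2 = 2 → write 0 carry 1
  1×2+1 = 3 → write 1 carry 1
  1×2+1 = 3 → write 1 carry 1
  1×2+1 = 3 → write 1 carry 1
  1×2+1 = 3 → write 1 carry 1
  1×2+1 = 3 → write 1 carry 1
  1×2+1 = 3 → write 1 carry 1
  0×2+1 = 1 → write 1
  1×2 = 2 → write 0 carry 1
  1×2+1 = 3 → write 1 carry 1
  remaining carry: 1

0b110111111100110110010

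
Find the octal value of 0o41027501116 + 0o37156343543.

Add column by column in base 8, right to left:
  6+3 = 1 carry 1
  1+4+1 = 6
  1+5 = 6
  1+3 = 4
  0+4 = 4
  5+3 = 0 carry 1
  7+6+1 = 6 carry 1
  2+5+1 = 0 carry 1
  0+1+1 = 2
  1+7 = 0 carry 1
  4+3+1 = 0 carry 1
  final carry 1

0o100206044661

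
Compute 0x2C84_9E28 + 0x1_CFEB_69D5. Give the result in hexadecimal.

0x1FC7007FD

Add column by column in base 16, right to left:
  8+5 = D
  2+D = F
  E+9 = 7 carry 1
  9+6+1 = 0 carry 1
  4+B+1 = 0 carry 1
  8+E+1 = 7 carry 1
  C+F+1 = C carry 1
  2+C+1 = F
  0+1 = 1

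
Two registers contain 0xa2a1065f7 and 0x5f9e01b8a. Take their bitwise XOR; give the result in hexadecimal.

0xfd3f07e7d

XOR each hex digit independently (no carries):
  a^5=f, 2^f=d, a^9=3, 1^e=f, 0^0=0, 6^1=7, 5^b=e, f^8=7, 7^a=d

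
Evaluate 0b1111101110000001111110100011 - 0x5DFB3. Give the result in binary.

0x5DFB3 = 0b1011101111110110011 in binary.
Subtract column by column in base 2:
  1-1 → 0
  1-1 → 0
  0-0 → 0
  0-0 → 0
  0-1 → 1 (borrow)
  1-1-1 → 1 (borrow)
  0-0-1 → 1 (borrow)
  1-1-1 → 1 (borrow)
  1-1-1 → 1 (borrow)
  1-1-1 → 1 (borrow)
  1-1-1 → 1 (borrow)
  1-1-1 → 1 (borrow)
  1-1-1 → 1 (borrow)
  0-0-1 → 1 (borrow)
  0-1-1 → 0 (borrow)
  0-1-1 → 0 (borrow)
  0-1-1 → 0 (borrow)
  0-0-1 → 1 (borrow)
  0-1-1 → 0 (borrow)
  1-0-1 → 0
  1-0 → 1
  1-0 → 1
  0-0 → 0
  1-0 → 1
  1-0 → 1
  1-0 → 1
  1-0 → 1
  1-0 → 1

0b1111101100100011111111110000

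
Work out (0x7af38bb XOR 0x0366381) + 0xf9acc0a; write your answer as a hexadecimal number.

0x17342744

First 0x7af38bb XOR 0x0366381 = 0x7995b3a.
Add column by column in base 16, right to left:
  a+a = 4 carry 1
  3+0+1 = 4
  b+c = 7 carry 1
  5+c+1 = 2 carry 1
  9+a+1 = 4 carry 1
  9+9+1 = 3 carry 1
  7+f+1 = 7 carry 1
  final carry 1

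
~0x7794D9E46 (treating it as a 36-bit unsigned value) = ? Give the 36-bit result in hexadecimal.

0x886B261B9

Each hex digit d becomes F−d:
  7→8, 7→8, 9→6, 4→B, D→2, 9→6, E→1, 4→B, 6→9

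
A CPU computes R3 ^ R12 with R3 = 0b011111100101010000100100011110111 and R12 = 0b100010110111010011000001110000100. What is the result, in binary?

XOR bit by bit (1 where the bits differ):
  011111100101010000100100011110111
^ 100010110111010011000001110000100
= 111101010010000011100101101110011

0b111101010010000011100101101110011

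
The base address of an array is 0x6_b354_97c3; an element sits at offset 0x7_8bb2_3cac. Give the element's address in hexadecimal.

0xe3f06d46f

Add column by column in base 16, right to left:
  3+c = f
  c+a = 6 carry 1
  7+c+1 = 4 carry 1
  9+3+1 = d
  4+2 = 6
  5+b = 0 carry 1
  3+b+1 = f
  b+8 = 3 carry 1
  6+7+1 = e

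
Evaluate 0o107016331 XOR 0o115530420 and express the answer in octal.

0o012526711

XOR each oct digit independently (no carries):
  1^1=0, 0^1=1, 7^5=2, 0^5=5, 1^3=2, 6^0=6, 3^4=7, 3^2=1, 1^0=1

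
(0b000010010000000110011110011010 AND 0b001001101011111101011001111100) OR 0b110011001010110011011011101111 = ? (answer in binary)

0b110011001010110111011011111111

0b000010010000000110011110011010 AND 0b001001101011111101011001111100 = 0b000000000000000100011000011000.
Then OR with 0b110011001010110011011011101111.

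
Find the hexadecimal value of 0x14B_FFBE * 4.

0x52FFEF8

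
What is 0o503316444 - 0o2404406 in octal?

Subtract column by column in base 8:
  4-6 → 6 (borrow)
  4-0-1 → 3
  4-4 → 0
  6-4 → 2
  1-0 → 1
  3-4 → 7 (borrow)
  3-2-1 → 0
  0-0 → 0
  5-0 → 5

0o500712036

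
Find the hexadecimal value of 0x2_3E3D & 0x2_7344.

0x23204

AND each hex digit independently (no carries):
  2&2=2, 3&7=3, E&3=2, 3&4=0, D&4=4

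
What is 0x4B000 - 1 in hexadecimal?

0x4AFFF

The trailing 3 digits are 0, so subtracting 1 borrows through: they become F and the next digit up decrements.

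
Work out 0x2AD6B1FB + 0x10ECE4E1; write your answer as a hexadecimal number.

0x3BC396DC

Add column by column in base 16, right to left:
  B+1 = C
  F+E = D carry 1
  1+4+1 = 6
  B+E = 9 carry 1
  6+C+1 = 3 carry 1
  D+E+1 = C carry 1
  A+0+1 = B
  2+1 = 3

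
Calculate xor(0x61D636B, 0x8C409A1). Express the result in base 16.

0xED96ACA

XOR each hex digit independently (no carries):
  6^8=E, 1^C=D, D^4=9, 6^0=6, 3^9=A, 6^A=C, B^1=A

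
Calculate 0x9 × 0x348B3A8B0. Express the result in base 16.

0x1D8E50EE30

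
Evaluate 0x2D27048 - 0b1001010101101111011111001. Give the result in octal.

0o151710517

0x2D27048 = 0o264470110 in octal.
0b1001010101101111011111001 = 0o112557371 in octal.
Subtract column by column in base 8:
  0-1 → 7 (borrow)
  1-7-1 → 1 (borrow)
  1-3-1 → 5 (borrow)
  0-7-1 → 0 (borrow)
  7-5-1 → 1
  4-5 → 7 (borrow)
  4-2-1 → 1
  6-1 → 5
  2-1 → 1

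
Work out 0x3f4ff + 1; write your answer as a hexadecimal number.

The trailing 2 digits are F (max in base 16), so adding 1 cascades: they roll to 0 and the next digit up increments.

0x3f500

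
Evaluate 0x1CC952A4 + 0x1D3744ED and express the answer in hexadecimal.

Add column by column in base 16, right to left:
  4+D = 1 carry 1
  A+E+1 = 9 carry 1
  2+4+1 = 7
  5+4 = 9
  9+7 = 0 carry 1
  C+3+1 = 0 carry 1
  C+D+1 = A carry 1
  1+1+1 = 3

0x3A009791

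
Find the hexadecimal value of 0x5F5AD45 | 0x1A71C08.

0x5F7BD4D

OR each hex digit independently (no carries):
  5|1=5, F|A=F, 5|7=7, A|1=B, D|C=D, 4|0=4, 5|8=D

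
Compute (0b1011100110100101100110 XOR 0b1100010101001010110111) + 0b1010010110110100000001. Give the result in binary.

0b10010001010100011010010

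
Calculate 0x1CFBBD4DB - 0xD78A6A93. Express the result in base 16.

Subtract column by column in base 16:
  B-3 → 8
  D-9 → 4
  4-A → A (borrow)
  D-6-1 → 6
  B-A → 1
  B-8 → 3
  F-7 → 8
  C-D → F (borrow)
  1-0-1 → 0

0xF8316A48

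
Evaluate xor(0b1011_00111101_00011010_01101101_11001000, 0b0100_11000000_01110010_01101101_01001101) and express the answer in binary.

0b111111111101011010000000000010000101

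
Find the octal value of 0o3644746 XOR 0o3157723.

XOR each oct digit independently (no carries):
  3^3=0, 6^1=7, 4^5=1, 4^7=3, 7^7=0, 4^2=6, 6^3=5

0o0713065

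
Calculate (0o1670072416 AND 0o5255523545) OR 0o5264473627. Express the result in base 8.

0o5274473627

0o1670072416 AND 0o5255523545 = 0o1250022404.
Then OR with 0o5264473627.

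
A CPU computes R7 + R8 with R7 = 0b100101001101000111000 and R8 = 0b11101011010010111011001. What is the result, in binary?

Add column by column in base 2, right to left:
  0+1 = 1
  0+0 = 0
  0+0 = 0
  1+1 = 0 carry 1
  1+1+1 = 1 carry 1
  1+0+1 = 0 carry 1
  0+1+1 = 0 carry 1
  0+1+1 = 0 carry 1
  0+1+1 = 0 carry 1
  1+0+1 = 0 carry 1
  0+1+1 = 0 carry 1
  1+0+1 = 0 carry 1
  1+0+1 = 0 carry 1
  0+1+1 = 0 carry 1
  0+0+1 = 1
  1+1 = 0 carry 1
  0+1+1 = 0 carry 1
  1+0+1 = 0 carry 1
  0+1+1 = 0 carry 1
  0+0+1 = 1
  1+1 = 0 carry 1
  0+1+1 = 0 carry 1
  0+1+1 = 0 carry 1
  final carry 1

0b100010000100000000010001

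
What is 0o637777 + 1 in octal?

The trailing 4 digits are 7 (max in base 8), so adding 1 cascades: they roll to 0 and the next digit up increments.

0o640000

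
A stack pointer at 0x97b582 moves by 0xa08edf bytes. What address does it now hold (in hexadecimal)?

0x1384461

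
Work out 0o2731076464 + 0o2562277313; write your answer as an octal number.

Add column by column in base 8, right to left:
  4+3 = 7
  6+1 = 7
  4+3 = 7
  6+7 = 5 carry 1
  7+7+1 = 7 carry 1
  0+2+1 = 3
  1+2 = 3
  3+6 = 1 carry 1
  7+5+1 = 5 carry 1
  2+2+1 = 5

0o5513375777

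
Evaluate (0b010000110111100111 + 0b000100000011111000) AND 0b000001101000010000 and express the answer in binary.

Add column by column in base 2, right to left:
  1+0 = 1
  1+0 = 1
  1+0 = 1
  0+1 = 1
  0+1 = 1
  1+1 = 0 carry 1
  1+1+1 = 1 carry 1
  1+1+1 = 1 carry 1
  1+0+1 = 0 carry 1
  0+0+1 = 1
  1+0 = 1
  1+0 = 1
  0+0 = 0
  0+0 = 0
  0+1 = 1
  0+0 = 0
  1+0 = 1
Sum = 0b10100111011011111; now AND with 0b000001101000010000:
  010100111011011111
& 000001101000010000
= 000000101000010000

0b101000010000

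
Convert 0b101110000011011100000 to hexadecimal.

0x1706e0

Group the bits into nibbles: 0001 0111 0000 0110 1110 0000 → 1706e0.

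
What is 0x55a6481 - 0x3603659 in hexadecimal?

0x1fa2e28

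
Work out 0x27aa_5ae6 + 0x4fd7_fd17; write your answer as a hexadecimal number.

0x778257fd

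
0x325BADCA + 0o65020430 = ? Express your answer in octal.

0o6313747342

0x325BADCA = 0o6226726712 in octal.
Add column by column in base 8, right to left:
  2+0 = 2
  1+3 = 4
  7+4 = 3 carry 1
  6+0+1 = 7
  2+2 = 4
  7+0 = 7
  6+5 = 3 carry 1
  2+6+1 = 1 carry 1
  2+0+1 = 3
  6+0 = 6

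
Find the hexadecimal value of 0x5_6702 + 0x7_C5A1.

Add column by column in base 16, right to left:
  2+1 = 3
  0+A = A
  7+5 = C
  6+C = 2 carry 1
  5+7+1 = D

0xD2CA3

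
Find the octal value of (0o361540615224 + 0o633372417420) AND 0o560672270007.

0o32230004

Add column by column in base 8, right to left:
  4+0 = 4
  2+2 = 4
  2+4 = 6
  5+7 = 4 carry 1
  1+1+1 = 3
  6+4 = 2 carry 1
  0+2+1 = 3
  4+7 = 3 carry 1
  5+3+1 = 1 carry 1
  1+3+1 = 5
  6+3 = 1 carry 1
  3+6+1 = 2 carry 1
  final carry 1
Sum = 0o1215133234644; now AND with 0o560672270007:
  1&0=0, 2&5=0, 1&6=0, 5&0=0, 1&6=0, 3&7=3, 3&2=2, 2&2=2, 3&7=3, 4&0=0, 6&0=0, 4&0=0, 4&7=4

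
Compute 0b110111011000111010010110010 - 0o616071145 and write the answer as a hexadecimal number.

0b110111011000111010010110010 = 0x6EC74B2 in hexadecimal.
0o616071145 = 0x6387265 in hexadecimal.
Subtract column by column in base 16:
  2-5 → D (borrow)
  B-6-1 → 4
  4-2 → 2
  7-7 → 0
  C-8 → 4
  E-3 → B
  6-6 → 0

0xB4024D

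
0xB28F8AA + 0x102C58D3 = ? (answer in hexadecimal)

0x1B55517D

Add column by column in base 16, right to left:
  A+3 = D
  A+D = 7 carry 1
  8+8+1 = 1 carry 1
  F+5+1 = 5 carry 1
  8+C+1 = 5 carry 1
  2+2+1 = 5
  B+0 = B
  0+1 = 1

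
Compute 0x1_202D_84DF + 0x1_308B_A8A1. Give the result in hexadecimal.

Add column by column in base 16, right to left:
  F+1 = 0 carry 1
  D+A+1 = 8 carry 1
  4+8+1 = D
  8+A = 2 carry 1
  D+B+1 = 9 carry 1
  2+8+1 = B
  0+0 = 0
  2+3 = 5
  1+1 = 2

0x250B92D80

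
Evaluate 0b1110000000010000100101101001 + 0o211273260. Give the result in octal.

0o2011500031

0b1110000000010000100101101001 = 0o1600204551 in octal.
Add column by column in base 8, right to left:
  1+0 = 1
  5+6 = 3 carry 1
  5+2+1 = 0 carry 1
  4+3+1 = 0 carry 1
  0+7+1 = 0 carry 1
  2+2+1 = 5
  0+1 = 1
  0+1 = 1
  6+2 = 0 carry 1
  1+0+1 = 2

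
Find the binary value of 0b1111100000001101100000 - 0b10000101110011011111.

Subtract column by column in base 2:
  0-1 → 1 (borrow)
  0-1-1 → 0 (borrow)
  0-1-1 → 0 (borrow)
  0-1-1 → 0 (borrow)
  0-1-1 → 0 (borrow)
  1-0-1 → 0
  1-1 → 0
  0-1 → 1 (borrow)
  1-0-1 → 0
  1-0 → 1
  0-1 → 1 (borrow)
  0-1-1 → 0 (borrow)
  0-1-1 → 0 (borrow)
  0-0-1 → 1 (borrow)
  0-1-1 → 0 (borrow)
  0-0-1 → 1 (borrow)
  0-0-1 → 1 (borrow)
  1-0-1 → 0
  1-0 → 1
  1-1 → 0
  1-0 → 1
  1-0 → 1

0b1101011010011010000001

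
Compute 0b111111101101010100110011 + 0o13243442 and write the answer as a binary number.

0o13243442 = 0b1011010100011100100010 in binary.
Add column by column in base 2, right to left:
  1+0 = 1
  1+1 = 0 carry 1
  0+0+1 = 1
  0+0 = 0
  1+0 = 1
  1+1 = 0 carry 1
  0+0+1 = 1
  0+0 = 0
  1+1 = 0 carry 1
  0+1+1 = 0 carry 1
  1+1+1 = 1 carry 1
  0+0+1 = 1
  1+0 = 1
  0+0 = 0
  1+1 = 0 carry 1
  1+0+1 = 0 carry 1
  0+1+1 = 0 carry 1
  1+0+1 = 0 carry 1
  1+1+1 = 1 carry 1
  1+1+1 = 1 carry 1
  1+0+1 = 0 carry 1
  1+1+1 = 1 carry 1
  1+0+1 = 0 carry 1
  1+0+1 = 0 carry 1
  final carry 1

0b1001011000001110001010101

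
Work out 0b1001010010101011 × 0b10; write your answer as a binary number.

Multiply each base-2 digit by 2, carrying:
  1×2 = 2 → write 0 carry 1
  1×2+1 = 3 → write 1 carry 1
  0×2+1 = 1 → write 1
  1×2 = 2 → write 0 carry 1
  0×2+1 = 1 → write 1
  1×2 = 2 → write 0 carry 1
  0×2+1 = 1 → write 1
  1×2 = 2 → write 0 carry 1
  0×2+1 = 1 → write 1
  0×2 = 0 → write 0
  1×2 = 2 → write 0 carry 1
  0×2+1 = 1 → write 1
  1×2 = 2 → write 0 carry 1
  0×2+1 = 1 → write 1
  0×2 = 0 → write 0
  1×2 = 2 → write 0 carry 1
  remaining carry: 1

0b10010100101010110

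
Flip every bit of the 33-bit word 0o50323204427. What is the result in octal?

Each oct digit d becomes 7−d:
  5→2, 0→7, 3→4, 2→5, 3→4, 2→5, 0→7, 4→3, 4→3, 2→5, 7→0

0o27454573350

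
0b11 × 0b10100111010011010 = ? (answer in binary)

0b111110101111001110

Multiply each base-2 digit by 3, carrying:
  0×3 = 0 → write 0
  1×3 = 3 → write 1 carry 1
  0×3+1 = 1 → write 1
  1×3 = 3 → write 1 carry 1
  1×3+1 = 4 → write 0 carry 2
  0×3+2 = 2 → write 0 carry 1
  0×3+1 = 1 → write 1
  1×3 = 3 → write 1 carry 1
  0×3+1 = 1 → write 1
  1×3 = 3 → write 1 carry 1
  1×3+1 = 4 → write 0 carry 2
  1×3+2 = 5 → write 1 carry 2
  0×3+2 = 2 → write 0 carry 1
  0×3+1 = 1 → write 1
  1×3 = 3 → write 1 carry 1
  0×3+1 = 1 → write 1
  1×3 = 3 → write 1 carry 1
  remaining carry: 1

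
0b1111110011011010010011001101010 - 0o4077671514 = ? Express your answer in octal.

0b1111110011011010010011001101010 = 0o17633223152 in octal.
Subtract column by column in base 8:
  2-4 → 6 (borrow)
  5-1-1 → 3
  1-5 → 4 (borrow)
  3-1-1 → 1
  2-7 → 3 (borrow)
  2-6-1 → 3 (borrow)
  3-7-1 → 3 (borrow)
  3-7-1 → 3 (borrow)
  6-0-1 → 5
  7-4 → 3
  1-0 → 1

0o13533331436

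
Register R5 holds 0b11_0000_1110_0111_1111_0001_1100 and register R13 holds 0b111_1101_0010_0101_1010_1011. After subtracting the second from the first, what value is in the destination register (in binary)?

0b10100100010101100101110001

Subtract column by column in base 2:
  0-1 → 1 (borrow)
  0-1-1 → 0 (borrow)
  1-0-1 → 0
  1-1 → 0
  1-0 → 1
  0-1 → 1 (borrow)
  0-0-1 → 1 (borrow)
  0-1-1 → 0 (borrow)
  1-1-1 → 1 (borrow)
  1-0-1 → 0
  1-1 → 0
  1-0 → 1
  1-0 → 1
  1-1 → 0
  1-0 → 1
  0-0 → 0
  0-1 → 1 (borrow)
  1-0-1 → 0
  1-1 → 0
  1-1 → 0
  0-1 → 1 (borrow)
  0-1-1 → 0 (borrow)
  0-1-1 → 0 (borrow)
  0-0-1 → 1 (borrow)
  1-0-1 → 0
  1-0 → 1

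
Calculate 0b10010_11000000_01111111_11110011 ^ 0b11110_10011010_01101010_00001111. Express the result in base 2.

XOR bit by bit (1 where the bits differ):
  10010110000000111111111110011
^ 11110100110100110101000001111
= 01100010110100001010111111100

0b01100010110100001010111111100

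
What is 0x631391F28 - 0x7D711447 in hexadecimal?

0x5B3C80AE1

Subtract column by column in base 16:
  8-7 → 1
  2-4 → E (borrow)
  F-4-1 → A
  1-1 → 0
  9-1 → 8
  3-7 → C (borrow)
  1-D-1 → 3 (borrow)
  3-7-1 → B (borrow)
  6-0-1 → 5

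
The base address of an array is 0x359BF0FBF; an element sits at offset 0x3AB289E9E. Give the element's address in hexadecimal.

Add column by column in base 16, right to left:
  F+E = D carry 1
  B+9+1 = 5 carry 1
  F+E+1 = E carry 1
  0+9+1 = A
  F+8 = 7 carry 1
  B+2+1 = E
  9+B = 4 carry 1
  5+A+1 = 0 carry 1
  3+3+1 = 7

0x704E7AE5D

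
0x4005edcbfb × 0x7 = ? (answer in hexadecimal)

0x1c0298093dd

Multiply each base-16 digit by 7, carrying:
  b×7 = 77 → write d carry 4
  f×7+4 = 109 → write d carry 6
  b×7+6 = 83 → write 3 carry 5
  c×7+5 = 89 → write 9 carry 5
  d×7+5 = 96 → write 0 carry 6
  e×7+6 = 104 → write 8 carry 6
  5×7+6 = 41 → write 9 carry 2
  0×7+2 = 2 → write 2
  0×7 = 0 → write 0
  4×7 = 28 → write c carry 1
  remaining carry: 1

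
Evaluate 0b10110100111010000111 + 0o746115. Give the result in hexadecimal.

0xf1ad4

0b10110100111010000111 = 0xb4e87 in hexadecimal.
0o746115 = 0x3cc4d in hexadecimal.
Add column by column in base 16, right to left:
  7+d = 4 carry 1
  8+4+1 = d
  e+c = a carry 1
  4+c+1 = 1 carry 1
  b+3+1 = f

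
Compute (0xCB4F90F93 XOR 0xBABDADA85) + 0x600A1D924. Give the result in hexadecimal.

0xD1FC5AE3A

First 0xCB4F90F93 XOR 0xBABDADA85 = 0x71F23D516.
Add column by column in base 16, right to left:
  6+4 = A
  1+2 = 3
  5+9 = E
  D+D = A carry 1
  3+1+1 = 5
  2+A = C
  F+0 = F
  1+0 = 1
  7+6 = D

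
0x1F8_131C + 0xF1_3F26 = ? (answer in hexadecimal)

Add column by column in base 16, right to left:
  C+6 = 2 carry 1
  1+2+1 = 4
  3+F = 2 carry 1
  1+3+1 = 5
  8+1 = 9
  F+F = E carry 1
  1+0+1 = 2

0x2E95242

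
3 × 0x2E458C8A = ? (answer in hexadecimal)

0x8AD0A59E

Multiply each base-16 digit by 3, carrying:
  A×3 = 30 → write E carry 1
  8×3+1 = 25 → write 9 carry 1
  C×3+1 = 37 → write 5 carry 2
  8×3+2 = 26 → write A carry 1
  5×3+1 = 16 → write 0 carry 1
  4×3+1 = 13 → write D
  E×3 = 42 → write A carry 2
  2×3+2 = 8 → write 8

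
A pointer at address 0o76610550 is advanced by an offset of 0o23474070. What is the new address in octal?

0o122304640

Add column by column in base 8, right to left:
  0+0 = 0
  5+7 = 4 carry 1
  5+0+1 = 6
  0+4 = 4
  1+7 = 0 carry 1
  6+4+1 = 3 carry 1
  6+3+1 = 2 carry 1
  7+2+1 = 2 carry 1
  final carry 1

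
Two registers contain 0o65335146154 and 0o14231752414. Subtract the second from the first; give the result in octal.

0o51103173540

Subtract column by column in base 8:
  4-4 → 0
  5-1 → 4
  1-4 → 5 (borrow)
  6-2-1 → 3
  4-5 → 7 (borrow)
  1-7-1 → 1 (borrow)
  5-1-1 → 3
  3-3 → 0
  3-2 → 1
  5-4 → 1
  6-1 → 5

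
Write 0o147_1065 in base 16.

0x67235

Each octal digit is 3 bits: 1=001 4=100 7=111 1=001 0=000 6=110 5=101.
Group the bits into nibbles: 0110 0111 0010 0011 0101 → 67235.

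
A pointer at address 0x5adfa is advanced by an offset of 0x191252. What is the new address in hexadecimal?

0x1ec04c

Add column by column in base 16, right to left:
  a+2 = c
  f+5 = 4 carry 1
  d+2+1 = 0 carry 1
  a+1+1 = c
  5+9 = e
  0+1 = 1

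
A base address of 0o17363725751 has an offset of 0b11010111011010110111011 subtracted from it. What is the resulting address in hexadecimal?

0x7B63F62E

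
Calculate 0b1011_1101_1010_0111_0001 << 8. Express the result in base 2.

Left shift by 8: append 8 zero bits.

0b1011110110100111000100000000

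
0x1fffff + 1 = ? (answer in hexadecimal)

The trailing 5 digits are F (max in base 16), so adding 1 cascades: they roll to 0 and the next digit up increments.

0x200000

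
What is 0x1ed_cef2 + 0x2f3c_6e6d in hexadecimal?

Add column by column in base 16, right to left:
  2+d = f
  f+6 = 5 carry 1
  e+e+1 = d carry 1
  c+6+1 = 3 carry 1
  d+c+1 = a carry 1
  e+3+1 = 2 carry 1
  1+f+1 = 1 carry 1
  0+2+1 = 3

0x312a3d5f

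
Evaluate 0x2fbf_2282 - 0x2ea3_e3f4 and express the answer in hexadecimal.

Subtract column by column in base 16:
  2-4 → e (borrow)
  8-f-1 → 8 (borrow)
  2-3-1 → e (borrow)
  2-e-1 → 3 (borrow)
  f-3-1 → b
  b-a → 1
  f-e → 1
  2-2 → 0

0x11b3e8e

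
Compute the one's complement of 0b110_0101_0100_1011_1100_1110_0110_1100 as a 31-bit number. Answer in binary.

0b0011010101101000011000110010011

Invert each bit: 1100101010010111100111001101100 → 0011010101101000011000110010011.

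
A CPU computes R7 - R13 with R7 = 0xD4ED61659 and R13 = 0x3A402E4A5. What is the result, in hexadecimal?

Subtract column by column in base 16:
  9-5 → 4
  5-A → B (borrow)
  6-4-1 → 1
  1-E → 3 (borrow)
  6-2-1 → 3
  D-0 → D
  E-4 → A
  4-A → A (borrow)
  D-3-1 → 9

0x9AAD331B4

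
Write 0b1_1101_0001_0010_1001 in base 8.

0o350451

Group the bits in threes: 011 101 000 100 101 001 → 350451.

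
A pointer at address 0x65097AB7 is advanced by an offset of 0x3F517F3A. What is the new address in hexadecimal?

0xA45AF9F1

Add column by column in base 16, right to left:
  7+A = 1 carry 1
  B+3+1 = F
  A+F = 9 carry 1
  7+7+1 = F
  9+1 = A
  0+5 = 5
  5+F = 4 carry 1
  6+3+1 = A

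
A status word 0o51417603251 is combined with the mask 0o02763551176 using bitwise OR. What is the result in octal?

0o53777753377

OR each oct digit independently (no carries):
  5|0=5, 1|2=3, 4|7=7, 1|6=7, 7|3=7, 6|5=7, 0|5=5, 3|1=3, 2|1=3, 5|7=7, 1|6=7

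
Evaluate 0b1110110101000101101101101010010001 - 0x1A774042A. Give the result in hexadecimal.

0b1110110101000101101101101010010001 = 0x3B516DA91 in hexadecimal.
Subtract column by column in base 16:
  1-A → 7 (borrow)
  9-2-1 → 6
  A-4 → 6
  D-0 → D
  6-4 → 2
  1-7 → A (borrow)
  5-7-1 → D (borrow)
  B-A-1 → 0
  3-1 → 2

0x20DA2D667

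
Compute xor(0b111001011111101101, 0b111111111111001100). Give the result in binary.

0b000110100000100001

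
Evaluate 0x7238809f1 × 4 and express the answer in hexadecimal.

Multiply each base-16 digit by 4, carrying:
  1×4 = 4 → write 4
  f×4 = 60 → write c carry 3
  9×4+3 = 39 → write 7 carry 2
  0×4+2 = 2 → write 2
  8×4 = 32 → write 0 carry 2
  8×4+2 = 34 → write 2 carry 2
  3×4+2 = 14 → write e
  2×4 = 8 → write 8
  7×4 = 28 → write c carry 1
  remaining carry: 1

0x1c8e2027c4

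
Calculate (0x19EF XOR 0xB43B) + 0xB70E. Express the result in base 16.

0x164E2

First 0x19EF XOR 0xB43B = 0xADD4.
Add column by column in base 16, right to left:
  4+E = 2 carry 1
  D+0+1 = E
  D+7 = 4 carry 1
  A+B+1 = 6 carry 1
  final carry 1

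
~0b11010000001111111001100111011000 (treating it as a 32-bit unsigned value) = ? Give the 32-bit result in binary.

0b00101111110000000110011000100111

Invert each bit: 11010000001111111001100111011000 → 00101111110000000110011000100111.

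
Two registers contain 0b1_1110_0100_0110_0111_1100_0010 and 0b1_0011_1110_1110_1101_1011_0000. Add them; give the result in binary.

Add column by column in base 2, right to left:
  0+0 = 0
  1+0 = 1
  0+0 = 0
  0+0 = 0
  0+1 = 1
  0+1 = 1
  1+0 = 1
  1+1 = 0 carry 1
  1+1+1 = 1 carry 1
  1+0+1 = 0 carry 1
  1+1+1 = 1 carry 1
  0+1+1 = 0 carry 1
  0+0+1 = 1
  1+1 = 0 carry 1
  1+1+1 = 1 carry 1
  0+1+1 = 0 carry 1
  0+0+1 = 1
  0+1 = 1
  1+1 = 0 carry 1
  0+1+1 = 0 carry 1
  0+1+1 = 0 carry 1
  1+1+1 = 1 carry 1
  1+0+1 = 0 carry 1
  1+0+1 = 0 carry 1
  1+1+1 = 1 carry 1
  final carry 1

0b11001000110101010101110010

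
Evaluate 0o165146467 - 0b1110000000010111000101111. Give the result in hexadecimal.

0x149F08

0o165146467 = 0x1D4CD37 in hexadecimal.
0b1110000000010111000101111 = 0x1C02E2F in hexadecimal.
Subtract column by column in base 16:
  7-F → 8 (borrow)
  3-2-1 → 0
  D-E → F (borrow)
  C-2-1 → 9
  4-0 → 4
  D-C → 1
  1-1 → 0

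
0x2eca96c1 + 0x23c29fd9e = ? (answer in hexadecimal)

0x26af4945f

Add column by column in base 16, right to left:
  1+e = f
  c+9 = 5 carry 1
  6+d+1 = 4 carry 1
  9+f+1 = 9 carry 1
  a+9+1 = 4 carry 1
  c+2+1 = f
  e+c = a carry 1
  2+3+1 = 6
  0+2 = 2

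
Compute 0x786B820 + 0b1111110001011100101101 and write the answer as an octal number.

0o761347515

0x786B820 = 0o741534040 in octal.
0b1111110001011100101101 = 0o17613455 in octal.
Add column by column in base 8, right to left:
  0+5 = 5
  4+5 = 1 carry 1
  0+4+1 = 5
  4+3 = 7
  3+1 = 4
  5+6 = 3 carry 1
  1+7+1 = 1 carry 1
  4+1+1 = 6
  7+0 = 7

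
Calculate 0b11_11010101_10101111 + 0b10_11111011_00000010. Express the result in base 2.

Add column by column in base 2, right to left:
  1+0 = 1
  1+1 = 0 carry 1
  1+0+1 = 0 carry 1
  1+0+1 = 0 carry 1
  0+0+1 = 1
  1+0 = 1
  0+0 = 0
  1+0 = 1
  1+1 = 0 carry 1
  0+1+1 = 0 carry 1
  1+0+1 = 0 carry 1
  0+1+1 = 0 carry 1
  1+1+1 = 1 carry 1
  0+1+1 = 0 carry 1
  1+1+1 = 1 carry 1
  1+1+1 = 1 carry 1
  1+0+1 = 0 carry 1
  1+1+1 = 1 carry 1
  final carry 1

0b1101101000010110001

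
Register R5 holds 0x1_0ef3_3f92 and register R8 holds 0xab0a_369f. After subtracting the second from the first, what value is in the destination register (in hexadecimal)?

0x63e908f3

Subtract column by column in base 16:
  2-f → 3 (borrow)
  9-9-1 → f (borrow)
  f-6-1 → 8
  3-3 → 0
  3-a → 9 (borrow)
  f-0-1 → e
  e-b → 3
  0-a → 6 (borrow)
  1-0-1 → 0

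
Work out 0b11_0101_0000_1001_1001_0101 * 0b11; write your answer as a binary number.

0b100111110001110010111111

Multiply each base-2 digit by 3, carrying:
  1×3 = 3 → write 1 carry 1
  0×3+1 = 1 → write 1
  1×3 = 3 → write 1 carry 1
  0×3+1 = 1 → write 1
  1×3 = 3 → write 1 carry 1
  0×3+1 = 1 → write 1
  0×3 = 0 → write 0
  1×3 = 3 → write 1 carry 1
  1×3+1 = 4 → write 0 carry 2
  0×3+2 = 2 → write 0 carry 1
  0×3+1 = 1 → write 1
  1×3 = 3 → write 1 carry 1
  0×3+1 = 1 → write 1
  0×3 = 0 → write 0
  0×3 = 0 → write 0
  0×3 = 0 → write 0
  1×3 = 3 → write 1 carry 1
  0×3+1 = 1 → write 1
  1×3 = 3 → write 1 carry 1
  0×3+1 = 1 → write 1
  1×3 = 3 → write 1 carry 1
  1×3+1 = 4 → write 0 carry 2
  remaining carry: 10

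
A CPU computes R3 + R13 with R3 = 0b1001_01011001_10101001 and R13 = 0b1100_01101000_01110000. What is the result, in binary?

0b101011100001000011001

Add column by column in base 2, right to left:
  1+0 = 1
  0+0 = 0
  0+0 = 0
  1+0 = 1
  0+1 = 1
  1+1 = 0 carry 1
  0+1+1 = 0 carry 1
  1+0+1 = 0 carry 1
  1+0+1 = 0 carry 1
  0+0+1 = 1
  0+0 = 0
  1+1 = 0 carry 1
  1+0+1 = 0 carry 1
  0+1+1 = 0 carry 1
  1+1+1 = 1 carry 1
  0+0+1 = 1
  1+0 = 1
  0+0 = 0
  0+1 = 1
  1+1 = 0 carry 1
  final carry 1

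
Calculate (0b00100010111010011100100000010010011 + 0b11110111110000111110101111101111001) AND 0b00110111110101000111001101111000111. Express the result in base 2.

0b10010100001000011000000000000100

Add column by column in base 2, right to left:
  1+1 = 0 carry 1
  1+0+1 = 0 carry 1
  0+0+1 = 1
  0+1 = 1
  1+1 = 0 carry 1
  0+1+1 = 0 carry 1
  0+1+1 = 0 carry 1
  1+0+1 = 0 carry 1
  0+1+1 = 0 carry 1
  0+1+1 = 0 carry 1
  0+1+1 = 0 carry 1
  0+1+1 = 0 carry 1
  0+1+1 = 0 carry 1
  0+0+1 = 1
  1+1 = 0 carry 1
  0+0+1 = 1
  0+1 = 1
  1+1 = 0 carry 1
  1+1+1 = 1 carry 1
  1+1+1 = 1 carry 1
  0+1+1 = 0 carry 1
  0+0+1 = 1
  1+0 = 1
  0+0 = 0
  1+0 = 1
  1+1 = 0 carry 1
  1+1+1 = 1 carry 1
  0+1+1 = 0 carry 1
  1+1+1 = 1 carry 1
  0+1+1 = 0 carry 1
  0+0+1 = 1
  0+1 = 1
  1+1 = 0 carry 1
  0+1+1 = 0 carry 1
  0+1+1 = 0 carry 1
  final carry 1
Sum = 0b100011010101011011011010000000001100; now AND with 0b00110111110101000111001101111000111:
  100011010101011011011010000000001100
& 000110111110101000111001101111000111
= 000010010100001000011000000000000100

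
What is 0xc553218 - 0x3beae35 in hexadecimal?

Subtract column by column in base 16:
  8-5 → 3
  1-3 → e (borrow)
  2-e-1 → 3 (borrow)
  3-a-1 → 8 (borrow)
  5-e-1 → 6 (borrow)
  5-b-1 → 9 (borrow)
  c-3-1 → 8

0x89683e3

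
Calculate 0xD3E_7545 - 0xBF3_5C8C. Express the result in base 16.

0x14B18B9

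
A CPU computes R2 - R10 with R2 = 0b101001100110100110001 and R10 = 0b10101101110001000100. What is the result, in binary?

Subtract column by column in base 2:
  1-0 → 1
  0-0 → 0
  0-1 → 1 (borrow)
  0-0-1 → 1 (borrow)
  1-0-1 → 0
  1-0 → 1
  0-1 → 1 (borrow)
  0-0-1 → 1 (borrow)
  1-0-1 → 0
  0-0 → 0
  1-1 → 0
  1-1 → 0
  0-1 → 1 (borrow)
  0-0-1 → 1 (borrow)
  1-1-1 → 1 (borrow)
  1-1-1 → 1 (borrow)
  0-0-1 → 1 (borrow)
  0-1-1 → 0 (borrow)
  1-0-1 → 0
  0-1 → 1 (borrow)
  1-0-1 → 0

0b10011111000011101101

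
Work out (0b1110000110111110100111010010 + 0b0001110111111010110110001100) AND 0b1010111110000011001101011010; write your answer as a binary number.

0b1010111110000001001101011010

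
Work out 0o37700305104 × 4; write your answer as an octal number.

Multiply each base-8 digit by 4, carrying:
  4×4 = 16 → write 0 carry 2
  0×4+2 = 2 → write 2
  1×4 = 4 → write 4
  5×4 = 20 → write 4 carry 2
  0×4+2 = 2 → write 2
  3×4 = 12 → write 4 carry 1
  0×4+1 = 1 → write 1
  0×4 = 0 → write 0
  7×4 = 28 → write 4 carry 3
  7×4+3 = 31 → write 7 carry 3
  3×4+3 = 15 → write 7 carry 1
  remaining carry: 1

0o177401424420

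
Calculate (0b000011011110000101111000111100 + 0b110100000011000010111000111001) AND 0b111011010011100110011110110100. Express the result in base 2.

Add column by column in base 2, right to left:
  0+1 = 1
  0+0 = 0
  1+0 = 1
  1+1 = 0 carry 1
  1+1+1 = 1 carry 1
  1+1+1 = 1 carry 1
  0+0+1 = 1
  0+0 = 0
  0+0 = 0
  1+1 = 0 carry 1
  1+1+1 = 1 carry 1
  1+1+1 = 1 carry 1
  1+0+1 = 0 carry 1
  0+1+1 = 0 carry 1
  1+0+1 = 0 carry 1
  0+0+1 = 1
  0+0 = 0
  0+0 = 0
  0+1 = 1
  1+1 = 0 carry 1
  1+0+1 = 0 carry 1
  1+0+1 = 0 carry 1
  1+0+1 = 0 carry 1
  0+0+1 = 1
  1+0 = 1
  1+0 = 1
  0+1 = 1
  0+0 = 0
  0+1 = 1
  0+1 = 1
Sum = 0b110111100001001000110001110101; now AND with 0b111011010011100110011110110100:
  110111100001001000110001110101
& 111011010011100110011110110100
= 110011000001000000010000110100

0b110011000001000000010000110100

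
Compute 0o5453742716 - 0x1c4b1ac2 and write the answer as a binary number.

0b10000011001001010101100001100

0o5453742716 = 0b101100101011111100010111001110 in binary.
0x1c4b1ac2 = 0b11100010010110001101011000010 in binary.
Subtract column by column in base 2:
  0-0 → 0
  1-1 → 0
  1-0 → 1
  1-0 → 1
  0-0 → 0
  0-0 → 0
  1-1 → 0
  1-1 → 0
  1-0 → 1
  0-1 → 1 (borrow)
  1-0-1 → 0
  0-1 → 1 (borrow)
  0-1-1 → 0 (borrow)
  0-0-1 → 1 (borrow)
  1-0-1 → 0
  1-0 → 1
  1-1 → 0
  1-1 → 0
  1-0 → 1
  1-1 → 0
  0-0 → 0
  1-0 → 1
  0-1 → 1 (borrow)
  1-0-1 → 0
  0-0 → 0
  0-0 → 0
  1-1 → 0
  1-1 → 0
  0-1 → 1 (borrow)
  1-0-1 → 0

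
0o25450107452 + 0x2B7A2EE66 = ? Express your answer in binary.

0b1101100100010000110111110110010000

0o25450107452 = 0b10101100101000001000111100101010 in binary.
0x2B7A2EE66 = 0b1010110111101000101110111001100110 in binary.
Add column by column in base 2, right to left:
  0+0 = 0
  1+1 = 0 carry 1
  0+1+1 = 0 carry 1
  1+0+1 = 0 carry 1
  0+0+1 = 1
  1+1 = 0 carry 1
  0+1+1 = 0 carry 1
  0+0+1 = 1
  1+0 = 1
  1+1 = 0 carry 1
  1+1+1 = 1 carry 1
  1+1+1 = 1 carry 1
  0+0+1 = 1
  0+1 = 1
  0+1 = 1
  1+1 = 0 carry 1
  0+0+1 = 1
  0+1 = 1
  0+0 = 0
  0+0 = 0
  0+0 = 0
  1+1 = 0 carry 1
  0+0+1 = 1
  1+1 = 0 carry 1
  0+1+1 = 0 carry 1
  0+1+1 = 0 carry 1
  1+1+1 = 1 carry 1
  1+0+1 = 0 carry 1
  0+1+1 = 0 carry 1
  1+1+1 = 1 carry 1
  0+0+1 = 1
  1+1 = 0 carry 1
  0+0+1 = 1
  0+1 = 1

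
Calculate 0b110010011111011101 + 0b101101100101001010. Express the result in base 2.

Add column by column in base 2, right to left:
  1+0 = 1
  0+1 = 1
  1+0 = 1
  1+1 = 0 carry 1
  1+0+1 = 0 carry 1
  0+0+1 = 1
  1+1 = 0 carry 1
  1+0+1 = 0 carry 1
  1+1+1 = 1 carry 1
  1+0+1 = 0 carry 1
  1+0+1 = 0 carry 1
  0+1+1 = 0 carry 1
  0+1+1 = 0 carry 1
  1+0+1 = 0 carry 1
  0+1+1 = 0 carry 1
  0+1+1 = 0 carry 1
  1+0+1 = 0 carry 1
  1+1+1 = 1 carry 1
  final carry 1

0b1100000000100100111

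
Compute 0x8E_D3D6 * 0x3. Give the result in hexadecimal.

0x1AC7B82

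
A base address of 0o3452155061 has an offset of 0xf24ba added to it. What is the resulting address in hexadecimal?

0o3452155061 = 0x1ca8da31 in hexadecimal.
Add column by column in base 16, right to left:
  1+a = b
  3+b = e
  a+4 = e
  d+2 = f
  8+f = 7 carry 1
  a+0+1 = b
  c+0 = c
  1+0 = 1

0x1cb7feeb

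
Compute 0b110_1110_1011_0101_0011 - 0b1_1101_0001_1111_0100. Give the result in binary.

Subtract column by column in base 2:
  1-0 → 1
  1-0 → 1
  0-1 → 1 (borrow)
  0-0-1 → 1 (borrow)
  1-1-1 → 1 (borrow)
  0-1-1 → 0 (borrow)
  1-1-1 → 1 (borrow)
  0-1-1 → 0 (borrow)
  1-1-1 → 1 (borrow)
  1-0-1 → 0
  0-0 → 0
  1-0 → 1
  0-1 → 1 (borrow)
  1-0-1 → 0
  1-1 → 0
  1-1 → 0
  0-1 → 1 (borrow)
  1-0-1 → 0
  1-0 → 1

0b1010001100101011111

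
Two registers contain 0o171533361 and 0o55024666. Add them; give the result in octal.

0o246560247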